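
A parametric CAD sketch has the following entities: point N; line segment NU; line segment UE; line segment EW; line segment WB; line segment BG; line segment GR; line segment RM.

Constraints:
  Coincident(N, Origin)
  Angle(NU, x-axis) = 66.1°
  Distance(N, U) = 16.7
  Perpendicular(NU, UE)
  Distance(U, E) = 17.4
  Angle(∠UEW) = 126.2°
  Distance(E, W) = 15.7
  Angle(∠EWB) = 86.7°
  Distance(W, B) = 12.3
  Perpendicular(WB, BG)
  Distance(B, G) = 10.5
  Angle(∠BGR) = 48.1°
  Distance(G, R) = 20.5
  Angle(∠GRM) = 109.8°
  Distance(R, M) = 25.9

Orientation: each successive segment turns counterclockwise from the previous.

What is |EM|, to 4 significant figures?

43.26

N is at the origin; NU runs at 66.1° with length 16.7, so U = (6.766, 15.27). The perpendicularity gives UE at right angles to NU, so UE runs at 156.1°; with |UE| = 17.4, E = (-9.142, 22.32). ∠UEW = 126.2° gives EW at -150.1° from the x-axis; with |EW| = 15.7, W = (-22.75, 14.49). ∠EWB = 86.7° gives WB at -56.80° from the x-axis; with |WB| = 12.3, B = (-16.02, 4.199). WB is perpendicular to BG, so BG runs at 33.20°; with |BG| = 10.5, G = (-7.231, 9.948). ∠BGR = 48.1° gives GR at 165.1° from the x-axis; with |GR| = 20.5, R = (-27.04, 15.22). ∠GRM = 109.8° gives RM at -124.7° from the x-axis; with |RM| = 25.9, M = (-41.79, -6.074). Then |EM| = |M − E| = 43.26.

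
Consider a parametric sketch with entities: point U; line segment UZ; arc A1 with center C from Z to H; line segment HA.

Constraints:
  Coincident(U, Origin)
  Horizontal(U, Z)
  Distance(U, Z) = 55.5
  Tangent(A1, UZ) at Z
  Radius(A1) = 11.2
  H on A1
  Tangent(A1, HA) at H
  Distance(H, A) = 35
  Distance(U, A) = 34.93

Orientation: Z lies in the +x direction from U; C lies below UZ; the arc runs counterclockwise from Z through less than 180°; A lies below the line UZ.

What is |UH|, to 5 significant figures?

47.950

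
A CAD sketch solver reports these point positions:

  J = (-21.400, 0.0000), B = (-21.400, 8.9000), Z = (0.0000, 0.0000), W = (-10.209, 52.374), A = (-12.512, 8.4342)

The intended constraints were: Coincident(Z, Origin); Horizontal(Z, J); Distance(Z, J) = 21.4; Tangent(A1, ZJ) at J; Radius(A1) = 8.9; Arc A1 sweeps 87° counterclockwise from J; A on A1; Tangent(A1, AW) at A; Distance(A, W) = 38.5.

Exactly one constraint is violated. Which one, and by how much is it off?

Distance(A, W) = 38.5 — off by 5.50.

Z = (0.00, 0.00) ✓; Z.y = 0.00, J.y = 0.00 ✓; |ZJ| = 21.40 ✓; ∠(BJ, JZ) = 90.00° ✓; |BJ| = 8.900 ✓; bearing(B→A) − bearing(B→J) = 87.00° ✓; |BA| = 8.900 ✓; ∠(BA, AW) = 90.00° ✓; |AW| = 44.00 ✗.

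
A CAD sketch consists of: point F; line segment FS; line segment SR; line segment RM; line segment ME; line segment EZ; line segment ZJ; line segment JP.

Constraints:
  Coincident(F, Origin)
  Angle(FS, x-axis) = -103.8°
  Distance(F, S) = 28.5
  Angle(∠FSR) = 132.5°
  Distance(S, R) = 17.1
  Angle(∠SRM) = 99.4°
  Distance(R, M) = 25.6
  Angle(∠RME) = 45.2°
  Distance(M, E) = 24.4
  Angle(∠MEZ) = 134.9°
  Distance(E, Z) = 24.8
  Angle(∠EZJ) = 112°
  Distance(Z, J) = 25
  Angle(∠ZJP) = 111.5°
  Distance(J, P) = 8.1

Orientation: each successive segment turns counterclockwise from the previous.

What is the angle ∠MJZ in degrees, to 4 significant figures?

61.45°

∠MEZ = 134.9° gives EZ at -155.8° from the x-axis; with |EZ| = 24.8, Z = (-19.39, -32.83). ∠EZJ = 112.0° gives ZJ at -87.80° from the x-axis; with |ZJ| = 25.0, J = (-18.43, -57.81). Then cos ∠MJZ = JM·JZ / (|JM||JZ|), giving 61.45°.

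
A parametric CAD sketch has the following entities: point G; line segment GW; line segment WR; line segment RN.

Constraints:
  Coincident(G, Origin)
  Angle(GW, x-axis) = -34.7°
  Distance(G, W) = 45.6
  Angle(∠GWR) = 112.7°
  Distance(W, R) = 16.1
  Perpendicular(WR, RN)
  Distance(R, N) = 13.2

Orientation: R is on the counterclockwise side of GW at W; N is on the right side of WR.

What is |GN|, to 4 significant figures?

64.73

G is at the origin; GW runs at -34.7° with length 45.6, so W = 45.6·(cos -34.7°, sin -34.7°) = (37.49, -25.96). ∠GWR = 112.7°, so WR runs at -34.7° + (180° − 112.7°) = 32.60° from the x-axis; with |WR| = 16.1, R = W + 16.1·(cos 32.60°, sin 32.60°) = (51.05, -17.28). The perpendicularity gives RN at right angles to WR; with |RN| = 13.2 on the right of WR, N = R + 13.2·(0.5388, -0.8425) = (58.17, -28.41). Then |GN| = |N − G| = 64.73.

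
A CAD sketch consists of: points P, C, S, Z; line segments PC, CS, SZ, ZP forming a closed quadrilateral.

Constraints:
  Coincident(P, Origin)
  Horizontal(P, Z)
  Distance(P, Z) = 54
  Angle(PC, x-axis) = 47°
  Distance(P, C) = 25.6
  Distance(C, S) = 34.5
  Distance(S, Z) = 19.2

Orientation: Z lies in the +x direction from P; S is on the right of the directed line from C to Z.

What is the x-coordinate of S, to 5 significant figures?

37.311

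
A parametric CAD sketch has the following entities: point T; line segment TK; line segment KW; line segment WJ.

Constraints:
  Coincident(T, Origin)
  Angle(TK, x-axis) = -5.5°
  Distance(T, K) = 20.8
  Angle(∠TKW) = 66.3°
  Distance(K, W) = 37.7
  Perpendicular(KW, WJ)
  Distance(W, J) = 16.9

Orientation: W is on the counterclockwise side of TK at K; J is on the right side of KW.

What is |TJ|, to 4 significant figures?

46.40

T is at the origin; TK runs at -5.5° with length 20.8, so K = 20.8·(cos -5.5°, sin -5.5°) = (20.70, -1.994). ∠TKW = 66.3°, so KW runs at -5.5° + (180° − 66.3°) = 108.2° from the x-axis; with |KW| = 37.7, W = K + 37.7·(cos 108.2°, sin 108.2°) = (8.929, 33.82). KW is perpendicular to WJ; with |WJ| = 16.9 on the right of KW, J = W + 16.9·(0.9500, 0.3123) = (24.98, 39.10). Then |TJ| = |J − T| = 46.40.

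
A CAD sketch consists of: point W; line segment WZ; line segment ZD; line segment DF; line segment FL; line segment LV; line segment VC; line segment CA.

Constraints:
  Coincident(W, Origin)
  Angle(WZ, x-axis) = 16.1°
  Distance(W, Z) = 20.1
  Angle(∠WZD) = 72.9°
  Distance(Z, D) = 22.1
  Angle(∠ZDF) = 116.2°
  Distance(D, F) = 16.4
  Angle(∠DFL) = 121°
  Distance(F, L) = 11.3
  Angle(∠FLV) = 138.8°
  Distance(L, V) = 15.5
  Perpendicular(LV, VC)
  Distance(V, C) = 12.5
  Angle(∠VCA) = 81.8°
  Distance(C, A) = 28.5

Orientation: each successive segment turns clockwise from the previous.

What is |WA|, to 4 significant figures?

27.99

W is at the origin; WZ runs at 16.1° with length 20.1, so Z = (19.31, 5.574). ∠WZD = 72.9° gives ZD at -91.00° from the x-axis; with |ZD| = 22.1, D = (18.93, -16.52). ∠ZDF = 116.2° gives DF at -154.8° from the x-axis; with |DF| = 16.4, F = (4.087, -23.51). ∠DFL = 121.0° gives FL at 146.2° from the x-axis; with |FL| = 11.3, L = (-5.303, -17.22). ∠FLV = 138.8° gives LV at 105.0° from the x-axis; with |LV| = 15.5, V = (-9.315, -2.247). LV ⟂ VC, so VC runs at 15.00°; with |VC| = 12.5, C = (2.759, 0.9878). ∠VCA = 81.8° gives CA at -83.20° from the x-axis; with |CA| = 28.5, A = (6.134, -27.31). Then |WA| = |A − W| = 27.99.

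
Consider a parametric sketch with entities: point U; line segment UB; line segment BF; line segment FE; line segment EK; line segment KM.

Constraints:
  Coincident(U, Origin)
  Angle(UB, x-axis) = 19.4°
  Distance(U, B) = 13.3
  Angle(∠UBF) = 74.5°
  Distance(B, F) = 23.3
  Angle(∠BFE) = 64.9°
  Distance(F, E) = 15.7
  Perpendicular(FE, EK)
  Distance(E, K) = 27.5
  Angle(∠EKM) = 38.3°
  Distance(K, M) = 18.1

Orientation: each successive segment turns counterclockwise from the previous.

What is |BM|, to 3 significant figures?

9.49

The perpendicularity gives EK at right angles to FE, so EK runs at -30.0°; with |EK| = 27.5, K = (15.2, -3.82). ∠EKM = 38.3° gives KM at 112° from the x-axis; with |KM| = 18.1, M = (8.49, 13.0). Then |BM| = |M − B| = 9.49.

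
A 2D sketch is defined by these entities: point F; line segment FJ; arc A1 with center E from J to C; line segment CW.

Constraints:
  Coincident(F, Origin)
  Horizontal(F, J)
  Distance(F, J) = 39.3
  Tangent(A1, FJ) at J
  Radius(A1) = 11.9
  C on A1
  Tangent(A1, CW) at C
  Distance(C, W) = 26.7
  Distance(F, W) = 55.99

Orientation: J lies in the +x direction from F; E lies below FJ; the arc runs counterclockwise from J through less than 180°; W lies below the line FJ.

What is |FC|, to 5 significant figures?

32.578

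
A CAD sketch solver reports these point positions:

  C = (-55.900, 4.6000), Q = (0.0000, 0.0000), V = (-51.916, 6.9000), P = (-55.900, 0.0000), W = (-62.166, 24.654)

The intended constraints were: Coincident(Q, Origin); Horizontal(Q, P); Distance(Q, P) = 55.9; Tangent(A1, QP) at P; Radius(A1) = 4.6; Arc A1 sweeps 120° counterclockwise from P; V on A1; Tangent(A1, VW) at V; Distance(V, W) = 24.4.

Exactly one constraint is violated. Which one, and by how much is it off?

Distance(V, W) = 24.4 — off by 3.90.

Q = (0.00, 0.00) ✓; Q.y = 0.00, P.y = 0.00 ✓; |QP| = 55.90 ✓; ∠(CP, PQ) = 90.00° ✓; |CP| = 4.600 ✓; bearing(C→V) − bearing(C→P) = 120.0° ✓; |CV| = 4.600 ✓; ∠(CV, VW) = 90.00° ✓; |VW| = 20.50 ✗.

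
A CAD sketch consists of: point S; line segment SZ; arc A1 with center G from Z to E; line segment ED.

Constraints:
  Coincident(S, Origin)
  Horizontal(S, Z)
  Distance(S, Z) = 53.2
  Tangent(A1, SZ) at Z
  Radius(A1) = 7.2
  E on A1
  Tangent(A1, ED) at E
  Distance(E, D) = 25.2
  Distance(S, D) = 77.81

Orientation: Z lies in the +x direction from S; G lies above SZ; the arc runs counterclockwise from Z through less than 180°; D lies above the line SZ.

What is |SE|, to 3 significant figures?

58.9

S is at the origin; SZ is horizontal with |SZ| = 53.2 and Z on the +x side, so Z = (53.2, 0.00). Tangency of A1 to SZ means the radius GZ is perpendicular to SZ, so G = Z + (0, 7.2) = (53.2, 7.20). Since GE ⟂ ED (tangency), |GD| = √(7.2² + 25.2²) = 26.2 regardless of where E sits on A1. So D lies on both circle(S, 77.81) and circle(G, 26.2); the above-SZ intersection is D = (74.5, 22.5). E is the foot of the tangent from D: E = (58.8, 2.73).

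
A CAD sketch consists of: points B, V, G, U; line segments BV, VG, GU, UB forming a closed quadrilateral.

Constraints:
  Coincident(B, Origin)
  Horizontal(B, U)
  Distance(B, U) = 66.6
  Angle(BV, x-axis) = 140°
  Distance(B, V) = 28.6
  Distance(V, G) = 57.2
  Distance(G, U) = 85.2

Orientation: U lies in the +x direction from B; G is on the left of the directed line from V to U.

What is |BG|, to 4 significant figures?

65.88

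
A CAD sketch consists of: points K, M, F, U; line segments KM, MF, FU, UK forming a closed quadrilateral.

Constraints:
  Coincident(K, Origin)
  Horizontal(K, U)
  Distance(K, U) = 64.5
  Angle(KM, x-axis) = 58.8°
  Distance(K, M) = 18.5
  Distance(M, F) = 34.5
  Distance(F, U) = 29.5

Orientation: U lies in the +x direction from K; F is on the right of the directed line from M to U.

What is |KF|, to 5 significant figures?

36.372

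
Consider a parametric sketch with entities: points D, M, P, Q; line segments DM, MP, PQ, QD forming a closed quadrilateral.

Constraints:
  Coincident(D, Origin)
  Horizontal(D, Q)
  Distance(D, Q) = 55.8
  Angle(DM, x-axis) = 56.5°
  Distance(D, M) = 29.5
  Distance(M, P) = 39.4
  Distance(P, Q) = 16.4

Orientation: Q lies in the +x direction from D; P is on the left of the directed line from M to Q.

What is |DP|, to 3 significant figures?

57.2

D is at the origin; DQ is horizontal with |DQ| = 55.8 and Q in +x, so Q = (55.8, 0). DM runs at 56.5° with |DM| = 29.5, so M = (16.3, 24.6). P is determined by |MP| = 39.4 and |PQ| = 16.4 together: it lies at the intersection of circle(M, 39.4) and circle(Q, 16.4). With |MQ| = 46.5, the foot of the radical line on MQ is 37.1 from M and the perpendicular offset is √(39.4² − 37.1²) = 13.4. Taking the left-of-MQ solution: P = (54.8, 16.4).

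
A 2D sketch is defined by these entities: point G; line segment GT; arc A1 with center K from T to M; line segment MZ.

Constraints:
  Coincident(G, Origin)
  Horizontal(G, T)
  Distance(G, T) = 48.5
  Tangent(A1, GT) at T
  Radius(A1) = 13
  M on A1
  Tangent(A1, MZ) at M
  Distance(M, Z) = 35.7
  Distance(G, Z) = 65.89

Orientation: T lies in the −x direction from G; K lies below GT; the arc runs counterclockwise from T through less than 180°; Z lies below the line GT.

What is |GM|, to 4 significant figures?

62.89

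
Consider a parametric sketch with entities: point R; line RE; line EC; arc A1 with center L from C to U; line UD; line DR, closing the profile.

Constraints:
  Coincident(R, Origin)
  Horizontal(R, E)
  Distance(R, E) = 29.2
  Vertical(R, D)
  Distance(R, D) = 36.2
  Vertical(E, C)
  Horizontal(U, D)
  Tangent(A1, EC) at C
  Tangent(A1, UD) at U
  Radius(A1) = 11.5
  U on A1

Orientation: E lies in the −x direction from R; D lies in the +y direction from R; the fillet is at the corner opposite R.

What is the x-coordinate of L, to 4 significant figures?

-17.70

R and D share the same x with |RD| = 36.2 and D on the +y side, so D = (0.000, 36.20). The virtual corner opposite R is at (-29.20, 36.20). A1 meets EC tangentially, so LC is at right angles to EC and A1 meets UD tangentially, so LU is at right angles to UD, with radius 11.5, so the center L sits 11.5 in from both sides at L = (-17.70, 24.70). So L.x = -17.70.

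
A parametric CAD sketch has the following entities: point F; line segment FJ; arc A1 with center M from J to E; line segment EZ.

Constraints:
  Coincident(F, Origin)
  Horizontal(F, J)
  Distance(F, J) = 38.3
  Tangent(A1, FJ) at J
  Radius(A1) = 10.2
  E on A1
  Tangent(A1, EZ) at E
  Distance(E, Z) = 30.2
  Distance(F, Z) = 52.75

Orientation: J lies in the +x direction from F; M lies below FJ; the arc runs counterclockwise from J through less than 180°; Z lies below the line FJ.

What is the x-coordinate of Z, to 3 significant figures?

32.5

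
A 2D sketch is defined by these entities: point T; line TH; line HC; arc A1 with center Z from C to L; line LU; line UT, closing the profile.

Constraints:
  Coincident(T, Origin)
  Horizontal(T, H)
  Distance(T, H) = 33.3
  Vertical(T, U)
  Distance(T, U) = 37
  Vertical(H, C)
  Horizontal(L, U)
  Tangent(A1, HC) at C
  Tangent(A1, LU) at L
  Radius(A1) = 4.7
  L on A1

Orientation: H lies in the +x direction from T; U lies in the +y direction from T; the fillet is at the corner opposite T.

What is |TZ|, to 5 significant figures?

43.142

T is at the origin; T and H share the same y with |TH| = 33.3 and H on the +x side, so H = (33.300, 0.0000). T and U share the same x with |TU| = 37.0 and U on the +y side, so U = (0.0000, 37.000). The virtual corner opposite T is at (33.300, 37.000). A1 meets HC tangentially, so ZC is at right angles to HC and tangency of A1 to LU means the radius ZL is perpendicular to LU, with radius 4.7, so the center Z sits 4.7 in from both sides at Z = (28.600, 32.300). Then |TZ| = |Z − T| = 43.142.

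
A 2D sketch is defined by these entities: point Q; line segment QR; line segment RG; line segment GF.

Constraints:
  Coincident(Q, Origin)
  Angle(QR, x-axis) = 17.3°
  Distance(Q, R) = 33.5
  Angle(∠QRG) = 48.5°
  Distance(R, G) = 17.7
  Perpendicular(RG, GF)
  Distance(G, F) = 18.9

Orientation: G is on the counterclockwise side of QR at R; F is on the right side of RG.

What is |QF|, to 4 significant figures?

44.22

∠QRG = 48.5°, so RG runs at 17.3° + (180° − 48.5°) = 148.8° from the x-axis; with |RG| = 17.7, G = R + 17.7·(cos 148.8°, sin 148.8°) = (16.84, 19.13). RG is perpendicular to GF; with |GF| = 18.9 on the right of RG, F = G + 18.9·(0.5180, 0.8554) = (26.64, 35.30). Then |QF| = |F − Q| = 44.22.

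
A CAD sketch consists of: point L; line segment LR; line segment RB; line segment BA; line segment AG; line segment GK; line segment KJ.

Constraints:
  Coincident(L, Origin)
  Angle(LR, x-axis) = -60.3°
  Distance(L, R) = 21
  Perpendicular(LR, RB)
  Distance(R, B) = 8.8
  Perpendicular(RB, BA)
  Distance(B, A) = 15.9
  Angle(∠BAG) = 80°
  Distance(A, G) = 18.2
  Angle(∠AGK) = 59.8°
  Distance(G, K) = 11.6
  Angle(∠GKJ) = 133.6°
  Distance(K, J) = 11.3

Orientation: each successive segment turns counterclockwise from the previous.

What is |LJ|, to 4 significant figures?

20.24

∠AGK = 59.8° gives GK at -20.10° from the x-axis; with |GK| = 11.6, K = (7.061, -15.68). ∠GKJ = 133.6° gives KJ at 26.30° from the x-axis; with |KJ| = 11.3, J = (17.19, -10.68). Then |LJ| = |J − L| = 20.24.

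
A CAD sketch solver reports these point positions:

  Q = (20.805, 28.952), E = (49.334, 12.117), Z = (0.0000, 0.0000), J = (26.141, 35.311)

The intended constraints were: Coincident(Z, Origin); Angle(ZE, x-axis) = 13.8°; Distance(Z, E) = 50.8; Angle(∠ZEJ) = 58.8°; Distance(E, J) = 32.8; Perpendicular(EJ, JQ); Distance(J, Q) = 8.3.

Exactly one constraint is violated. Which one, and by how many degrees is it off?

Perpendicular(EJ, JQ) — off by 5.00°.

Z = (0.00, 0.00) ✓; ZE at 13.80° ✓; |ZE| = 50.80 ✓; ∠ZEJ = 58.80° ✓; |EJ| = 32.80 ✓; ∠(EJ, JQ) = 95.00° ✗; |JQ| = 8.301 ✓.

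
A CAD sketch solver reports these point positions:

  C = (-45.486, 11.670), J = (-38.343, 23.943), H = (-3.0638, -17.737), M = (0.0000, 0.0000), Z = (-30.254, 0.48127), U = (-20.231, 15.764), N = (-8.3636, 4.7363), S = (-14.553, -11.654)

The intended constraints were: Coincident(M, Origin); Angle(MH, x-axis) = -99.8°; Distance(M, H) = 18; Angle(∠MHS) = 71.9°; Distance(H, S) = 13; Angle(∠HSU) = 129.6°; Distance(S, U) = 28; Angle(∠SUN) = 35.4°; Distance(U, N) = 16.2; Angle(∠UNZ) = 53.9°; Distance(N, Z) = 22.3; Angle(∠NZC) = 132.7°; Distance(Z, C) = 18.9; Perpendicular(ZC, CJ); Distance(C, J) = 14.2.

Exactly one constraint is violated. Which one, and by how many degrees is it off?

Perpendicular(ZC, CJ) — off by 6.10°.

M = (0.00, 0.00) ✓; MH at -99.80° ✓; |MH| = 18.00 ✓; ∠MHS = 71.90° ✓; |HS| = 13.00 ✓; ∠HSU = 129.6° ✓; |SU| = 28.00 ✓; ∠SUN = 35.40° ✓; |UN| = 16.20 ✓; ∠UNZ = 53.90° ✓; |NZ| = 22.30 ✓; ∠NZC = 132.7° ✓; |ZC| = 18.90 ✓; ∠(ZC, CJ) = 83.90° ✗; |CJ| = 14.20 ✓.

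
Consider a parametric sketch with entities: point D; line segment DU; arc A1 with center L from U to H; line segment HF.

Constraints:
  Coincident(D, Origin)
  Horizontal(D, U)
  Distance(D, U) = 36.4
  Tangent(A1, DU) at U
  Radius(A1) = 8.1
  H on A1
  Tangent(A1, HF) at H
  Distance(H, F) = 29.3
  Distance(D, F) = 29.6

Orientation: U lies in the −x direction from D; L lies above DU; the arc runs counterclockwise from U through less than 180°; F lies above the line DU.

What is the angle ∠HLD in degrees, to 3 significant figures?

23.9°

D is at the origin; D and U share the same y with |DU| = 36.4 and U on the −x side, so U = (-36.4, 0.00). A1 meets DU tangentially, so LU is at right angles to DU, so L = U + (0, 8.1) = (-36.4, 8.10). Since LH ⟂ HF (tangency), |LF| = √(8.1² + 29.3²) = 30.4 regardless of where H sits on A1. So F lies on both circle(D, 29.6) and circle(L, 30.4); the above-DU intersection is F = (-12.5, 26.8). H is the foot of the tangent from F: H = (-29.9, 3.28).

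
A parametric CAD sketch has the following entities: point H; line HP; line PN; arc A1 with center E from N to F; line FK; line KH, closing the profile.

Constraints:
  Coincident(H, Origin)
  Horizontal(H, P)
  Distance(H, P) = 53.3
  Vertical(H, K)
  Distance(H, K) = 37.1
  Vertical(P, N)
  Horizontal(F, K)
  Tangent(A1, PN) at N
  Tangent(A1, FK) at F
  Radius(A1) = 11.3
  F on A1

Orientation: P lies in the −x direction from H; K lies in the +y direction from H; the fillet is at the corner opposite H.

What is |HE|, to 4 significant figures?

49.29

H is at the origin; HP is horizontal with |HP| = 53.3 and P on the −x side, so P = (-53.30, 0.000). HK is vertical with |HK| = 37.1 and K on the +y side, so K = (0.000, 37.10). The virtual corner opposite H is at (-53.30, 37.10). A1 meets PN tangentially, so EN is at right angles to PN and tangency of A1 to FK means the radius EF is perpendicular to FK, with radius 11.3, so the center E sits 11.3 in from both sides at E = (-42.00, 25.80). Then |HE| = |E − H| = 49.29.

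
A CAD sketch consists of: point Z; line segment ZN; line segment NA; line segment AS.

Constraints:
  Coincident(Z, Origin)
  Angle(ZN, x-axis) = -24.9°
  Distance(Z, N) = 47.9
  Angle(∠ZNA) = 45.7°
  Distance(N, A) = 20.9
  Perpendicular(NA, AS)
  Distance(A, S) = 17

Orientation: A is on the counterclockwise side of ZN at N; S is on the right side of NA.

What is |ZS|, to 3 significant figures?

52.8

∠ZNA = 45.7°, so NA runs at -24.9° + (180° − 45.7°) = 109° from the x-axis; with |NA| = 20.9, A = N + 20.9·(cos 109°, sin 109°) = (36.5, -0.454). The perpendicularity gives AS at right angles to NA; with |AS| = 17.0 on the right of NA, S = A + 17.0·(0.943, 0.332) = (52.5, 5.19). Then |ZS| = |S − Z| = 52.8.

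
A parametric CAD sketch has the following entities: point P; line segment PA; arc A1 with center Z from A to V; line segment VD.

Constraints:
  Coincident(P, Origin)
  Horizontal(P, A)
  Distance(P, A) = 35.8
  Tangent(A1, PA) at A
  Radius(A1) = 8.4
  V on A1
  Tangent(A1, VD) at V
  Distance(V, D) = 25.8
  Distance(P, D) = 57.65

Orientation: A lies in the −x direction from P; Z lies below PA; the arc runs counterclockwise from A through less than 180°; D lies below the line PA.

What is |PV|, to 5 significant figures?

44.749

Checks: |PA| = 35.80 ✓; |ZV| = 8.400 ✓; ∠(ZV, VD) = 90.00° ✓; |VD| = 25.80 ✓; |PD| = 57.65 ✓.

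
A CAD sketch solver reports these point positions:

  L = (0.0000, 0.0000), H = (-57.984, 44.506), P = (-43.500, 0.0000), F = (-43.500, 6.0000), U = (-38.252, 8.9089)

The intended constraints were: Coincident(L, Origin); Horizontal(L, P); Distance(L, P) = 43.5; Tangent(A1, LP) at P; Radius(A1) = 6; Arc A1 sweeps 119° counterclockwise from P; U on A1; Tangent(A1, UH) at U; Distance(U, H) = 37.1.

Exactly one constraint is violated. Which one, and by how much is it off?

Distance(U, H) = 37.1 — off by 3.60.

L = (0.00, 0.00) ✓; L.y = 0.00, P.y = 0.00 ✓; |LP| = 43.50 ✓; ∠(FP, PL) = 90.00° ✓; |FP| = 6.000 ✓; bearing(F→U) − bearing(F→P) = 119.0° ✓; |FU| = 6.000 ✓; ∠(FU, UH) = 90.00° ✓; |UH| = 40.70 ✗.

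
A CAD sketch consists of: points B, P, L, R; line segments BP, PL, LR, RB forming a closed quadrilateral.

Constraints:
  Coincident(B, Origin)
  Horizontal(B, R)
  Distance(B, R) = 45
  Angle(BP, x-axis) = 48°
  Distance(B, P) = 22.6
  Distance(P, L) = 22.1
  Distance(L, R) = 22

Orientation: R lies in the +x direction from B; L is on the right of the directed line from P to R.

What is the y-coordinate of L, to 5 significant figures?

-3.7290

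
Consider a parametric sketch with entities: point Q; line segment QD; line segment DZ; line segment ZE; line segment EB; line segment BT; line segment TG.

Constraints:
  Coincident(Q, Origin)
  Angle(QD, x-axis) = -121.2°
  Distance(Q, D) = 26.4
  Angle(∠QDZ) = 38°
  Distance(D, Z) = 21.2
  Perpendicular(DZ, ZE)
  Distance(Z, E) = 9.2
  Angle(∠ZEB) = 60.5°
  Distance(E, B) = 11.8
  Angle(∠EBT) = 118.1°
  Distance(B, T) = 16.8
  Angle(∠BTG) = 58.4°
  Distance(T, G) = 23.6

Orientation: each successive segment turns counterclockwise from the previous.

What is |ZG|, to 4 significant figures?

9.948

Q is at the origin; QD runs at -121.2° with length 26.4, so D = (-13.68, -22.58). ∠QDZ = 38.0° gives DZ at 20.80° from the x-axis; with |DZ| = 21.2, Z = (6.142, -15.05). DZ ⟂ ZE, so ZE runs at 110.8°; with |ZE| = 9.2, E = (2.875, -6.453). ∠ZEB = 60.5° gives EB at -129.7° from the x-axis; with |EB| = 11.8, B = (-4.662, -15.53). ∠EBT = 118.1° gives BT at -67.80° from the x-axis; with |BT| = 16.8, T = (1.686, -31.09). ∠BTG = 58.4° gives TG at 53.80° from the x-axis; with |TG| = 23.6, G = (15.62, -12.04). Then |ZG| = |G − Z| = 9.948.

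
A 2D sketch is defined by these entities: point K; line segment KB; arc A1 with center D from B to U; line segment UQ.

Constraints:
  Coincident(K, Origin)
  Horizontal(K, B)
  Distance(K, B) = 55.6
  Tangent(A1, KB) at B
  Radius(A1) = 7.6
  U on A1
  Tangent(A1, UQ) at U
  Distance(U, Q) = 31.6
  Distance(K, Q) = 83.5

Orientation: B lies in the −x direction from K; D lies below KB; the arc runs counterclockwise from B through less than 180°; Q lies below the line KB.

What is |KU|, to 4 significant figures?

62.44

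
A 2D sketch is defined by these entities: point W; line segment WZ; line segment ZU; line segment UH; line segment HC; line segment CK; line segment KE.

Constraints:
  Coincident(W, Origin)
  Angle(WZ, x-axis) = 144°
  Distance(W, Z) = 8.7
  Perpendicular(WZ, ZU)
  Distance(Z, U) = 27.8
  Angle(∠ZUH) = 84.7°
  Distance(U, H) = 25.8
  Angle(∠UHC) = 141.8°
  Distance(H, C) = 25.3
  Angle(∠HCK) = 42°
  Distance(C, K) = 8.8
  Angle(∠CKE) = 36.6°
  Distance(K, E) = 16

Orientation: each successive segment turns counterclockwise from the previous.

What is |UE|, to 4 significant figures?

49.43

W is at the origin; WZ runs at 144.0° with length 8.7, so Z = (-7.038, 5.114). The perpendicularity gives ZU at right angles to WZ, so ZU runs at -126.0°; with |ZU| = 27.8, U = (-23.38, -17.38). ∠ZUH = 84.7° gives UH at -30.70° from the x-axis; with |UH| = 25.8, H = (-1.195, -30.55). ∠UHC = 141.8° gives HC at 7.500° from the x-axis; with |HC| = 25.3, C = (23.89, -27.25). ∠HCK = 42.0° gives CK at 145.5° from the x-axis; with |CK| = 8.8, K = (16.64, -22.26). ∠CKE = 36.6° gives KE at -71.10° from the x-axis; with |KE| = 16.0, E = (21.82, -37.40). Then |UE| = |E − U| = 49.43.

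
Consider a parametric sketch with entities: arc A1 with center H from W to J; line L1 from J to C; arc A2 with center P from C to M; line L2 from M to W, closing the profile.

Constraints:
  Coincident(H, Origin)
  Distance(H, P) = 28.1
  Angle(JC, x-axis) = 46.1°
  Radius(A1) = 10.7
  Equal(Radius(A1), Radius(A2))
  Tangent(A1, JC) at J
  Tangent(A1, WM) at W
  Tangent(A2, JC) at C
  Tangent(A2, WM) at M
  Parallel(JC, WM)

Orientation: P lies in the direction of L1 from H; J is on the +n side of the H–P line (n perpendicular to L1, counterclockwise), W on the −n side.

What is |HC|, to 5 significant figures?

30.068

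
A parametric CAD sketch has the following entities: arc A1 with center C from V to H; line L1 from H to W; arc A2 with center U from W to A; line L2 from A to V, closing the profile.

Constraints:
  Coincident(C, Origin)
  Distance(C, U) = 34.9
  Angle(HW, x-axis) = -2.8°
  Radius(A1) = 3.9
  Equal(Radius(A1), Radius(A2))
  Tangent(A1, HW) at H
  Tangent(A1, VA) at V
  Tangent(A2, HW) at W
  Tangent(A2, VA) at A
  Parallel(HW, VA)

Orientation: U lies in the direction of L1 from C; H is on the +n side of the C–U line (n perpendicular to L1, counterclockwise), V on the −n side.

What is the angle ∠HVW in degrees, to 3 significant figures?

77.4°

Tangency of A1 to both parallel lines with radius 3.9 puts H and V at C ± 3.9·n: H = (0.191, 3.90), V = (-0.191, -3.90). Equal radii place W and A the same way about U: W = U + 3.9·n = (35.0, 2.19), A = U − 3.9·n = (34.7, -5.60). Then cos ∠HVW = VH·VW / (|VH||VW|), giving 77.4°.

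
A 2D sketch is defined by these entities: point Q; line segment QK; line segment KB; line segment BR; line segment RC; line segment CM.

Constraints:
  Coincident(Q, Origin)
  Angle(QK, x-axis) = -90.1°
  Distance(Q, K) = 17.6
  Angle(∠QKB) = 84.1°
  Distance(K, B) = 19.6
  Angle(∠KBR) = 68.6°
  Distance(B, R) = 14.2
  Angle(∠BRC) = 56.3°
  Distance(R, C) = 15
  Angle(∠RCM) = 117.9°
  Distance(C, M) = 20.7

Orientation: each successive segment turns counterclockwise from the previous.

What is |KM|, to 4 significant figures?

23.24

Q is at the origin; QK runs at -90.1° with length 17.6, so K = (-0.03072, -17.60). ∠QKB = 84.1° gives KB at 5.800° from the x-axis; with |KB| = 19.6, B = (19.47, -15.62). ∠KBR = 68.6° gives BR at 117.2° from the x-axis; with |BR| = 14.2, R = (12.98, -2.990). ∠BRC = 56.3° gives RC at -119.1° from the x-axis; with |RC| = 15.0, C = (5.683, -16.10). ∠RCM = 117.9° gives CM at -57.00° from the x-axis; with |CM| = 20.7, M = (16.96, -33.46). Then |KM| = |M − K| = 23.24.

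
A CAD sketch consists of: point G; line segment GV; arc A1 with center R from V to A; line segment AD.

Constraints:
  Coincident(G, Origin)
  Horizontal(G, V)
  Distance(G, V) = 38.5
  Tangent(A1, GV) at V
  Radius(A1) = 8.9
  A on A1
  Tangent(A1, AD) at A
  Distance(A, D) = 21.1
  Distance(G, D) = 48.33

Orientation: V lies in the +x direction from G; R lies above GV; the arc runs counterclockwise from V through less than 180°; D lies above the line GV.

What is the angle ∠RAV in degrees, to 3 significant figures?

31.0°

G is at the origin; GV is horizontal with |GV| = 38.5 and V on the +x side, so V = (38.5, 0.00). A1 meets GV tangentially, so RV is at right angles to GV, so R = V + (0, 8.9) = (38.5, 8.90). Since RA ⟂ AD (tangency), |RD| = √(8.9² + 21.1²) = 22.9 regardless of where A sits on A1. So D lies on both circle(G, 48.33) and circle(R, 22.9); the above-GV intersection is D = (36.5, 31.7). A is the foot of the tangent from D: A = (46.4, 13.1).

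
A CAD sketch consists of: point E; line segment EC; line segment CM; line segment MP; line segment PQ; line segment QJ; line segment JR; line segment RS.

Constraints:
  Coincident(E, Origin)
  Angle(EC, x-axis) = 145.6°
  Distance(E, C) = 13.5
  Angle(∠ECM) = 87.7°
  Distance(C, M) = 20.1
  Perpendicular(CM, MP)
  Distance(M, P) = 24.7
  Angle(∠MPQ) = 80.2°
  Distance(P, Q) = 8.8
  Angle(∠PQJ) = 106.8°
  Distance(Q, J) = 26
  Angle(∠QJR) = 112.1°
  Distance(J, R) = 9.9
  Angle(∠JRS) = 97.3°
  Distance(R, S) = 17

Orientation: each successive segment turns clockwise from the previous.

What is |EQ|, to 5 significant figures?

14.590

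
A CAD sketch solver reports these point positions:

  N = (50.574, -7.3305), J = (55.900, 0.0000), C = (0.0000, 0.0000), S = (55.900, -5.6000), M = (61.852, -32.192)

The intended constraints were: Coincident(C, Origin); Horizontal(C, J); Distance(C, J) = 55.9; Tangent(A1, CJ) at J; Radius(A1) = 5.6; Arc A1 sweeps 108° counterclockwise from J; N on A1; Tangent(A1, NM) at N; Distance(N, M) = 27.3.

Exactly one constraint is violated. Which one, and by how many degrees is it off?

Tangent(A1, NM) at N — off by 6.40°.

C = (0.00, 0.00) ✓; C.y = 0.00, J.y = 0.00 ✓; |CJ| = 55.90 ✓; ∠(SJ, JC) = 90.00° ✓; |SJ| = 5.600 ✓; bearing(S→N) − bearing(S→J) = 108.0° ✓; |SN| = 5.600 ✓; ∠(SN, NM) = 83.60° ✗; |NM| = 27.30 ✓.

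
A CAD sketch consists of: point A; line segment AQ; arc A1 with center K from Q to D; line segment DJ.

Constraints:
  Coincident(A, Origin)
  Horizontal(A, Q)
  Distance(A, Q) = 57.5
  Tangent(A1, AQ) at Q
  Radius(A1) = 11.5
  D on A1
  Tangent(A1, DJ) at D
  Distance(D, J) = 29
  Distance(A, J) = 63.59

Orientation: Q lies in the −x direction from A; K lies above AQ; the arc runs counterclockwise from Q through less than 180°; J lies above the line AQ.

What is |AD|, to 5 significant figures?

47.680

A is at the origin; A and Q share the same y with |AQ| = 57.5 and Q on the −x side, so Q = (-57.500, 0.0000). Tangency of A1 to AQ means the radius KQ is perpendicular to AQ, so K = Q + (0, 11.5) = (-57.500, 11.500). Since KD ⟂ DJ (tangency), |KJ| = √(11.5² + 29.0²) = 31.197 regardless of where D sits on A1. So J lies on both circle(A, 63.59) and circle(K, 31.197); the above-AQ intersection is J = (-48.335, 41.320). D is the foot of the tangent from J: D = (-46.036, 12.412).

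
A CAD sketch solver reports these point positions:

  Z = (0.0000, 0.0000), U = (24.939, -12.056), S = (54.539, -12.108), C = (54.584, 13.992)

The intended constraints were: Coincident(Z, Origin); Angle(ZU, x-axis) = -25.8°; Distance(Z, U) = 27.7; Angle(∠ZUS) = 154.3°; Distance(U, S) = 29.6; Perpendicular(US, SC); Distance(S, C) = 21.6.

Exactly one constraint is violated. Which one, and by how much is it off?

Distance(S, C) = 21.6 — off by 4.50.

Z = (0.00, 0.00) ✓; ZU at -25.80° ✓; |ZU| = 27.70 ✓; ∠ZUS = 154.3° ✓; |US| = 29.60 ✓; ∠(US, SC) = 90.00° ✓; |SC| = 26.10 ✗.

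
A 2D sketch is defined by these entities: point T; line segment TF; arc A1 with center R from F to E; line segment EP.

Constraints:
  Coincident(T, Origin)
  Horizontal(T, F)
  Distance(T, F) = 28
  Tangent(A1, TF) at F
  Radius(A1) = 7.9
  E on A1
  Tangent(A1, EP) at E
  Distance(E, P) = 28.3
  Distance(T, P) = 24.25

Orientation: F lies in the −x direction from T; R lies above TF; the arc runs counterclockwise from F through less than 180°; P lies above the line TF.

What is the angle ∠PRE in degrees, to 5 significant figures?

74.403°

T is at the origin; T and F share the same y with |TF| = 28.0 and F on the −x side, so F = (-28.000, 0.0000). Tangency of A1 to TF means the radius RF is perpendicular to TF, so R = F + (0, 7.9) = (-28.000, 7.9000). Since RE ⟂ EP (tangency), |RP| = √(7.9² + 28.3²) = 29.382 regardless of where E sits on A1. So P lies on both circle(T, 24.25) and circle(R, 29.382); the above-TF intersection is P = (-3.4262, 24.007). E is the foot of the tangent from P: E = (-22.052, 2.7005).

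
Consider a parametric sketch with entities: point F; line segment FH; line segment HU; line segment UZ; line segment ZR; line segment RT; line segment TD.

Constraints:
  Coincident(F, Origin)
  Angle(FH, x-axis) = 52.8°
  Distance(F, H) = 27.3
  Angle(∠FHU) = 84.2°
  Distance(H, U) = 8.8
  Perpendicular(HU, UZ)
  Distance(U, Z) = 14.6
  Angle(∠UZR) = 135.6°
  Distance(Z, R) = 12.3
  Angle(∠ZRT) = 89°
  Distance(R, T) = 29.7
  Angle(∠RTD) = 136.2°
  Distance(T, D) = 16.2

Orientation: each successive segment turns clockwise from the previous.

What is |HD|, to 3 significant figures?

25.1

∠ZRT = 89.0° gives RT at 91.6° from the x-axis; with |RT| = 29.7, T = (-0.132, 34.2). ∠RTD = 136.2° gives TD at 47.8° from the x-axis; with |TD| = 16.2, D = (10.7, 46.2). Then |HD| = |D − H| = 25.1.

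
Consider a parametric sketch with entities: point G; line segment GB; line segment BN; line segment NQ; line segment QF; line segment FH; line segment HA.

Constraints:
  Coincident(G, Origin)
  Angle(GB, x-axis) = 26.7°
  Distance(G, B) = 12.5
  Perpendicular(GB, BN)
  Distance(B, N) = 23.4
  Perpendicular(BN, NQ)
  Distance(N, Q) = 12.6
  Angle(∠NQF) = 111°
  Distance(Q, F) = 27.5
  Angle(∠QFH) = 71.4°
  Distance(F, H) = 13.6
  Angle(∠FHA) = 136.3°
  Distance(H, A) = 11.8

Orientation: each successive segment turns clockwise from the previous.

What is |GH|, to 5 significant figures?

4.6131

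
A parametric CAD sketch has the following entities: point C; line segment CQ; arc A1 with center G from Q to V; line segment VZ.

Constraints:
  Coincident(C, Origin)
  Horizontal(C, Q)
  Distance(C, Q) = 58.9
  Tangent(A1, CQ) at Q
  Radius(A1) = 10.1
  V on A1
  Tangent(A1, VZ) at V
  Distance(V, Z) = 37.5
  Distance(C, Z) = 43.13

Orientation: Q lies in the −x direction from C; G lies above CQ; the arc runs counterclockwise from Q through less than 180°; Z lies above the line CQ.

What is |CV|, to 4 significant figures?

51.14

Checks: |GV| = 10.10 ✓; ∠(GV, VZ) = 90.00° ✓; |VZ| = 37.50 ✓; |CZ| = 43.13 ✓.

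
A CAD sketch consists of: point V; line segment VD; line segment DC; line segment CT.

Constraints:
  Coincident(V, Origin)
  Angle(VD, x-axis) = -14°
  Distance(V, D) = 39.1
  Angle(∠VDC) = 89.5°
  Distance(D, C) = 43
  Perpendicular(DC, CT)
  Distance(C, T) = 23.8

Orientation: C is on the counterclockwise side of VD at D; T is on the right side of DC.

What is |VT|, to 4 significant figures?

76.00

V is at the origin; VD runs at -14.0° with length 39.1, so D = 39.1·(cos -14.0°, sin -14.0°) = (37.94, -9.459). ∠VDC = 89.5°, so DC runs at -14.0° + (180° − 89.5°) = 76.50° from the x-axis; with |DC| = 43.0, C = D + 43.0·(cos 76.50°, sin 76.50°) = (47.98, 32.35). DC is perpendicular to CT; with |CT| = 23.8 on the right of DC, T = C + 23.8·(0.9724, -0.2334) = (71.12, 26.80). Then |VT| = |T − V| = 76.00.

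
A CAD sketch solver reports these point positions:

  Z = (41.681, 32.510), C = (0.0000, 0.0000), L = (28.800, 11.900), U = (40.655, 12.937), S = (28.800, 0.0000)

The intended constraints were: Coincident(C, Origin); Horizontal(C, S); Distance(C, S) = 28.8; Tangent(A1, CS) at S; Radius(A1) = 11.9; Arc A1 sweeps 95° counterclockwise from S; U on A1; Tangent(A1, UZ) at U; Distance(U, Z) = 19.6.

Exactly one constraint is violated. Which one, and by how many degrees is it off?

Tangent(A1, UZ) at U — off by 8.00°.

C = (0.00, 0.00) ✓; C.y = 0.00, S.y = 0.00 ✓; |CS| = 28.80 ✓; ∠(LS, SC) = 90.00° ✓; |LS| = 11.90 ✓; bearing(L→U) − bearing(L→S) = 95.00° ✓; |LU| = 11.90 ✓; ∠(LU, UZ) = 98.00° ✗; |UZ| = 19.60 ✓.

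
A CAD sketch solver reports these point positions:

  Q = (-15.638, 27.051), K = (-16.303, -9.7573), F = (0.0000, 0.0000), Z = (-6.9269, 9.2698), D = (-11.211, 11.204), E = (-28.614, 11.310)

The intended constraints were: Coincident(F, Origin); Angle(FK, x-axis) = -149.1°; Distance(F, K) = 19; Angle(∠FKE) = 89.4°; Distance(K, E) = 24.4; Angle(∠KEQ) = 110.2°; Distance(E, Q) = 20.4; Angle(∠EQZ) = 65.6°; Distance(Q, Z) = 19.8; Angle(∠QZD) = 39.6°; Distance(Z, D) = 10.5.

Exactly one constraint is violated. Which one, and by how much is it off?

Distance(Z, D) = 10.5 — off by 5.80.

F = (0.00, 0.00) ✓; FK at -149.1° ✓; |FK| = 19.00 ✓; ∠FKE = 89.40° ✓; |KE| = 24.40 ✓; ∠KEQ = 110.2° ✓; |EQ| = 20.40 ✓; ∠EQZ = 65.60° ✓; |QZ| = 19.80 ✓; ∠QZD = 39.60° ✓; |ZD| = 4.700 ✗.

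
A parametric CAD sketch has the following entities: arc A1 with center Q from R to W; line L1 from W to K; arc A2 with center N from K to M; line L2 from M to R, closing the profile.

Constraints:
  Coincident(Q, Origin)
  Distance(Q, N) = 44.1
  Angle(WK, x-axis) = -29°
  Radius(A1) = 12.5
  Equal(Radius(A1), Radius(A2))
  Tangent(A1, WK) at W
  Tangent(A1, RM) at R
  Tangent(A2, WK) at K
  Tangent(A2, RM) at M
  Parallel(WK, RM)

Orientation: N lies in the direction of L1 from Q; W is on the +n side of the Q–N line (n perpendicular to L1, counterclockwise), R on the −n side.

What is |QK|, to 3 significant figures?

45.8

The slot axis is L1's direction at -29.0°, so u = (cos -29.0°, sin -29.0°) = (0.875, -0.485) and n = (−sin -29.0°, cos -29.0°) = (0.485, 0.875). Q is at the origin and N lies 44.1 along u from Q, so N = 44.1·u = (38.6, -21.4). Tangency of A1 to both parallel lines with radius 12.5 puts W and R at Q ± 12.5·n: W = (6.06, 10.9), R = (-6.06, -10.9). Equal radii place K and M the same way about N: K = N + 12.5·n = (44.6, -10.4), M = N − 12.5·n = (32.5, -32.3). Then |QK| = |K − Q| = 45.8.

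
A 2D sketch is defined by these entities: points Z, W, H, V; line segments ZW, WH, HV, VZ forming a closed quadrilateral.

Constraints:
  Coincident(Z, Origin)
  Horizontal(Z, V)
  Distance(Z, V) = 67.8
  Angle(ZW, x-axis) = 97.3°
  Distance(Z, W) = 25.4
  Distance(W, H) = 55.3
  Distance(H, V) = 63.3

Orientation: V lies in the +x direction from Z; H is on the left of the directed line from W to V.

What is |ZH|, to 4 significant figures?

71.05

Z is at the origin; ZV is horizontal with |ZV| = 67.8 and V in +x, so V = (67.8, 0). ZW runs at 97.3° with |ZW| = 25.4, so W = (-3.227, 25.19). H is determined by |WH| = 55.3 and |HV| = 63.3 together: it lies at the intersection of circle(W, 55.3) and circle(V, 63.3). With |WV| = 75.36, the foot of the radical line on WV is 31.39 from W and the perpendicular offset is √(55.3² − 31.39²) = 45.53. Taking the left-of-WV solution: H = (41.57, 57.61).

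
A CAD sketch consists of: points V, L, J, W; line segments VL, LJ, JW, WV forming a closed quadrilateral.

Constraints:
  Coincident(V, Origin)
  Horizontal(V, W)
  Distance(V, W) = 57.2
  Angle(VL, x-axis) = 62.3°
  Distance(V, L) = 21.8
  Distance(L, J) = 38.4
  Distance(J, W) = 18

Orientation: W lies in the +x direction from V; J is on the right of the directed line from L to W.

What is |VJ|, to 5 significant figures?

40.205

V is at the origin; VW is horizontal with |VW| = 57.2 and W in +x, so W = (57.2, 0). VL runs at 62.3° with |VL| = 21.8, so L = (10.134, 19.302). J is determined by |LJ| = 38.4 and |JW| = 18.0 together: it lies at the intersection of circle(L, 38.4) and circle(W, 18.0). With |LW| = 50.870, the foot of the radical line on LW is 36.744 from L and the perpendicular offset is √(38.4² − 36.744²) = 11.155. Taking the right-of-LW solution: J = (39.897, -4.9612).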